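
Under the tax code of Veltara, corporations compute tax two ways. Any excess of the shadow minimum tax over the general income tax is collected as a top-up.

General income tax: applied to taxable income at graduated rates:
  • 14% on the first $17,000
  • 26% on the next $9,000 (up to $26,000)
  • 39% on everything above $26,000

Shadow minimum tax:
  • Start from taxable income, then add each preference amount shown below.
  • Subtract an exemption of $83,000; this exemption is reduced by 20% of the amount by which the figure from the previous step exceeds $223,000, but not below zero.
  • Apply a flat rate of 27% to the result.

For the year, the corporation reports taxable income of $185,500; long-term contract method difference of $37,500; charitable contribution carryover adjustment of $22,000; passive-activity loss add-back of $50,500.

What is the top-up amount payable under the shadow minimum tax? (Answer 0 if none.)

General income tax:
  $17,000 × 14% = $2,380
  $9,000 × 26% = $2,340
  $159,500 × 39% = $62,205
  → $66,925

Shadow minimum tax:
  Adjusted income: $185,500 + $37,500 + $22,000 + $50,500 = $295,500
  Exemption: $83,000 − 20% × ($295,500 − $223,000) = $83,000 − $14,500 = $68,500
  Base: $295,500 − $68,500 = $227,000
  $227,000 × 27% = $61,290

$61,290 ≤ $66,925, so no add-on is due.

$0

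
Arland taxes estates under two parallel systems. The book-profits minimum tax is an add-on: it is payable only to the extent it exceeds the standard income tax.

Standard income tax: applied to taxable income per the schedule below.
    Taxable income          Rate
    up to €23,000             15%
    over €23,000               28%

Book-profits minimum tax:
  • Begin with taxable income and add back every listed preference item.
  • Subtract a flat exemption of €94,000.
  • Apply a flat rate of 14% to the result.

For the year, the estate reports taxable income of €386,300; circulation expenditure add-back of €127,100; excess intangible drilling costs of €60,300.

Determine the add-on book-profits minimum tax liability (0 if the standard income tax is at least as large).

Standard income tax:
  €23,000 × 15% = €3,450
  €363,300 × 28% = €101,724
  → €105,174

Book-profits minimum tax:
  Adjusted income: €386,300 + €127,100 + €60,300 = €573,700
  Less exemption €94,000 → base €479,700
  €479,700 × 14% = €67,158

€67,158 ≤ €105,174, so no add-on is due.

€0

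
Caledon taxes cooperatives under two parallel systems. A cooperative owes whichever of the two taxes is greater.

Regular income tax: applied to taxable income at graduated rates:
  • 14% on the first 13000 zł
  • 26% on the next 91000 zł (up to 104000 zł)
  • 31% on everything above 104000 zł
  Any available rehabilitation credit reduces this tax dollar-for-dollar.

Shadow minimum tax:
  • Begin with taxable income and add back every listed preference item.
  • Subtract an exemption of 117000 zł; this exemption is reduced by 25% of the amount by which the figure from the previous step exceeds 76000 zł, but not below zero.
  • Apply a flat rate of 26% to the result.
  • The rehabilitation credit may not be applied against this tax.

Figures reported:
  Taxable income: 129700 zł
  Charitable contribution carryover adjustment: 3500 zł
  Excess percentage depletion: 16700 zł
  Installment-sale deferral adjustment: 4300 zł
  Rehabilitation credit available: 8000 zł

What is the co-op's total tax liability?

25447 zł

Regular income tax:
  13000 zł × 14% = 1820 zł
  91000 zł × 26% = 23660 zł
  25700 zł × 31% = 7967 zł
  → 33447 zł
  Less rehabilitation credit 8000 zł → 25447 zł

Shadow minimum tax:
  Adjusted income: 129700 zł + 3500 zł + 16700 zł + 4300 zł = 154200 zł
  Exemption: 117000 zł − 25% × (154200 zł − 76000 zł) = 117000 zł − 19550 zł = 97450 zł
  Base: 154200 zł − 97450 zł = 56750 zł
  56750 zł × 26% = 14755 zł

25447 zł > 14755 zł, so the regular income tax governs.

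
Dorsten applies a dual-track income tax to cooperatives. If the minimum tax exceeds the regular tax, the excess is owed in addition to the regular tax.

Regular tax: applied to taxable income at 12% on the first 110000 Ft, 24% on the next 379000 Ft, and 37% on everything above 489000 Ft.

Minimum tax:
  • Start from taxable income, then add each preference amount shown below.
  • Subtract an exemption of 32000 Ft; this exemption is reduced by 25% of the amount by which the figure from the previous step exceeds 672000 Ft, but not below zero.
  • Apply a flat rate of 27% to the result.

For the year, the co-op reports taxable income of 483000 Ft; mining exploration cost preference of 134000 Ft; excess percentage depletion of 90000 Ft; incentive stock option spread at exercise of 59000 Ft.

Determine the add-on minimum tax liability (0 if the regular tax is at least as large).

Regular tax:
  110000 Ft × 12% = 13200 Ft
  373000 Ft × 24% = 89520 Ft
  → 102720 Ft

Minimum tax:
  Adjusted income: 483000 Ft + 134000 Ft + 90000 Ft + 59000 Ft = 766000 Ft
  Exemption: 32000 Ft − 25% × (766000 Ft − 672000 Ft) = 32000 Ft − 23500 Ft = 8500 Ft
  Base: 766000 Ft − 8500 Ft = 757500 Ft
  757500 Ft × 27% = 204525 Ft

Excess of minimum tax over regular tax: 204525 Ft − 102720 Ft = 101805 Ft.

101805 Ft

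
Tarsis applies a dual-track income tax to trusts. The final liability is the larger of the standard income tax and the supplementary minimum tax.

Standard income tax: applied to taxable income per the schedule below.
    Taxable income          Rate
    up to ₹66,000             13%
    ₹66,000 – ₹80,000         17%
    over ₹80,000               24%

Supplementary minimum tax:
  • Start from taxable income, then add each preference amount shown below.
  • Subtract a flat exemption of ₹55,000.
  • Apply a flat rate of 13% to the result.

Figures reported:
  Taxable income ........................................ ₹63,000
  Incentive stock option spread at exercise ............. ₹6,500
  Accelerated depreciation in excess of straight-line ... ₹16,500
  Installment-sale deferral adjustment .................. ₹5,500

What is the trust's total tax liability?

Supplementary minimum tax:
  Adjusted income: ₹63,000 + ₹6,500 + ₹16,500 + ₹5,500 = ₹91,500
  Less exemption ₹55,000 → base ₹36,500
  ₹36,500 × 13% = ₹4,745

Standard income tax:
  ₹63,000 × 13% = ₹8,190

₹8,190 > ₹4,745, so the standard income tax governs.

₹8,190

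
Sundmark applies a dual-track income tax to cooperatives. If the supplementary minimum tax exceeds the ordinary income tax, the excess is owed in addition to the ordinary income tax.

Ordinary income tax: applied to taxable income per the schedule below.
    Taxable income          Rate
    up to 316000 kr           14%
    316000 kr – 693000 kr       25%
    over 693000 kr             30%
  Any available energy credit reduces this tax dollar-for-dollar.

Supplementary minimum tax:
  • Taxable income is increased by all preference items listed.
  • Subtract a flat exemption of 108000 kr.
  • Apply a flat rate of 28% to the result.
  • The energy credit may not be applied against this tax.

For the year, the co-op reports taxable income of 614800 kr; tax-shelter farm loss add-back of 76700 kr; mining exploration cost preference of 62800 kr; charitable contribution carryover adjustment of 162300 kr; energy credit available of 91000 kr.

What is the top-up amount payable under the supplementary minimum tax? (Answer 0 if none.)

Supplementary minimum tax:
  Adjusted income: 614800 kr + 76700 kr + 62800 kr + 162300 kr = 916600 kr
  Less exemption 108000 kr → base 808600 kr
  808600 kr × 28% = 226408 kr

Ordinary income tax:
  316000 kr × 14% = 44240 kr
  298800 kr × 25% = 74700 kr
  → 118940 kr
  Less energy credit 91000 kr → 27940 kr

Excess of supplementary minimum tax over ordinary income tax: 226408 kr − 27940 kr = 198468 kr.

198468 kr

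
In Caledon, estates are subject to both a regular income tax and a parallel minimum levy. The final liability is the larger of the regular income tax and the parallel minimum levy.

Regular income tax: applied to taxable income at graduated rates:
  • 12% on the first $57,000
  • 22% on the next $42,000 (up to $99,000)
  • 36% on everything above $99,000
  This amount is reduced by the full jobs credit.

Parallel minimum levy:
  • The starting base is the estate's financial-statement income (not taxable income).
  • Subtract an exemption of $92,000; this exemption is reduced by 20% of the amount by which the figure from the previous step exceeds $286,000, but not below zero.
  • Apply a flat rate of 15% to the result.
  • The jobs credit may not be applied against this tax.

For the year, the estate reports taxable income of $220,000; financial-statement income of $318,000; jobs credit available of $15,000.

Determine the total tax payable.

$44,640

Parallel minimum levy:
  Base (financial-statement income): $318,000
  Exemption: $92,000 − 20% × ($318,000 − $286,000) = $92,000 − $6,400 = $85,600
  Base: $318,000 − $85,600 = $232,400
  $232,400 × 15% = $34,860

Regular income tax:
  $57,000 × 12% = $6,840
  $42,000 × 22% = $9,240
  $121,000 × 36% = $43,560
  → $59,640
  Less jobs credit $15,000 → $44,640

$44,640 > $34,860, so the regular income tax governs.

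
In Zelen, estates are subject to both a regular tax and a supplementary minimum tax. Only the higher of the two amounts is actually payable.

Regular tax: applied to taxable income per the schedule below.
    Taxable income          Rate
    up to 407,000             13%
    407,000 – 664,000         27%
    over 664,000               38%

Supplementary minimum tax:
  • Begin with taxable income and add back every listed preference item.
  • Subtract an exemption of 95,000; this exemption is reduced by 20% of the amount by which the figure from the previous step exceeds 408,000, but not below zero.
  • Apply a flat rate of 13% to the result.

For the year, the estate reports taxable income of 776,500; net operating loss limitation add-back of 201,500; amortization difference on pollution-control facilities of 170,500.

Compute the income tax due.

Supplementary minimum tax:
  Adjusted income: 776,500 + 201,500 + 170,500 = 1,148,500
  Exemption: 20% × (1,148,500 − 408,000) = 148,100 ≥ 95,000, so the exemption is fully phased out
  Base: 1,148,500 − 0 = 1,148,500
  1,148,500 × 13% = 149,305

Regular tax:
  407,000 × 13% = 52,910
  257,000 × 27% = 69,390
  112,500 × 38% = 42,750
  → 165,050

165,050 > 149,305, so the regular tax governs.

165,050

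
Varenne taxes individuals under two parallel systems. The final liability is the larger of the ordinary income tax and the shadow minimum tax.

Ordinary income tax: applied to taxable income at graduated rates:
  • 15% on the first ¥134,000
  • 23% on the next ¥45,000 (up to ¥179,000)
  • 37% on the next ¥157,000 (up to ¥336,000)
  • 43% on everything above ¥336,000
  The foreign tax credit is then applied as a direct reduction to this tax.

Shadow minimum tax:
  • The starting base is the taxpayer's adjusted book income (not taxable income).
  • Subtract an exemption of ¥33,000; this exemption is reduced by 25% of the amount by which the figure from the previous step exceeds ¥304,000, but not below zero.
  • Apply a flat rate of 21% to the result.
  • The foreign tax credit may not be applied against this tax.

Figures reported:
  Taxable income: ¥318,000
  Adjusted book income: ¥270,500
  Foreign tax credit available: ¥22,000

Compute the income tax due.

¥59,880

Ordinary income tax:
  ¥134,000 × 15% = ¥20,100
  ¥45,000 × 23% = ¥10,350
  ¥139,000 × 37% = ¥51,430
  → ¥81,880
  Less foreign tax credit ¥22,000 → ¥59,880

Shadow minimum tax:
  Base (adjusted book income): ¥270,500
  Exemption: ¥270,500 ≤ ¥304,000, so full ¥33,000 applies
  Base: ¥270,500 − ¥33,000 = ¥237,500
  ¥237,500 × 21% = ¥49,875

¥59,880 > ¥49,875, so the ordinary income tax governs.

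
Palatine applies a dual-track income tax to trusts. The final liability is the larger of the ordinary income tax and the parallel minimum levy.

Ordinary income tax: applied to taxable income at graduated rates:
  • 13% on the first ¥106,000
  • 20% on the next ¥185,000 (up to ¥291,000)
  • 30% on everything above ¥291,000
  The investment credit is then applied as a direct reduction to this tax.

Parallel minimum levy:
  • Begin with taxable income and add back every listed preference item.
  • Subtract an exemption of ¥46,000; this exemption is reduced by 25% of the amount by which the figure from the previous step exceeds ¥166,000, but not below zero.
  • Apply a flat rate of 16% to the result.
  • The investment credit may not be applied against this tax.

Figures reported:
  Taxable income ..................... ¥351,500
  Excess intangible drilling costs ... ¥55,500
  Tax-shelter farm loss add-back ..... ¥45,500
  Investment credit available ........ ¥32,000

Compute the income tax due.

Ordinary income tax:
  ¥106,000 × 13% = ¥13,780
  ¥185,000 × 20% = ¥37,000
  ¥60,500 × 30% = ¥18,150
  → ¥68,930
  Less investment credit ¥32,000 → ¥36,930

Parallel minimum levy:
  Adjusted income: ¥351,500 + ¥55,500 + ¥45,500 = ¥452,500
  Exemption: 25% × (¥452,500 − ¥166,000) = ¥71,625 ≥ ¥46,000, so the exemption is fully phased out
  Base: ¥452,500 − ¥0 = ¥452,500
  ¥452,500 × 16% = ¥72,400

¥72,400 > ¥36,930, so the parallel minimum levy is the binding amount.

¥72,400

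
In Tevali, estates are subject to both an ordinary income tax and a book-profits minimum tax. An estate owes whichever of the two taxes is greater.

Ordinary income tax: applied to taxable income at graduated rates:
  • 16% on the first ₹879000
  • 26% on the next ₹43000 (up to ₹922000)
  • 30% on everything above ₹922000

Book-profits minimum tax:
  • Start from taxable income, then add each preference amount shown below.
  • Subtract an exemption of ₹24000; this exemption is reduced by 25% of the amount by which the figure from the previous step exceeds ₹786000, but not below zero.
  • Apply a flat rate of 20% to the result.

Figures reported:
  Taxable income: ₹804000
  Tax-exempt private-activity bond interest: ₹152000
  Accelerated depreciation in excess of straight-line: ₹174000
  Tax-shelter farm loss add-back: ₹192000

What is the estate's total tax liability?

₹264400

Book-profits minimum tax:
  Adjusted income: ₹804000 + ₹152000 + ₹174000 + ₹192000 = ₹1322000
  Exemption: 25% × (₹1322000 − ₹786000) = ₹134000 ≥ ₹24000, so the exemption is fully phased out
  Base: ₹1322000 − ₹0 = ₹1322000
  ₹1322000 × 20% = ₹264400

Ordinary income tax:
  ₹804000 × 16% = ₹128640

₹264400 > ₹128640, so the book-profits minimum tax is the binding amount.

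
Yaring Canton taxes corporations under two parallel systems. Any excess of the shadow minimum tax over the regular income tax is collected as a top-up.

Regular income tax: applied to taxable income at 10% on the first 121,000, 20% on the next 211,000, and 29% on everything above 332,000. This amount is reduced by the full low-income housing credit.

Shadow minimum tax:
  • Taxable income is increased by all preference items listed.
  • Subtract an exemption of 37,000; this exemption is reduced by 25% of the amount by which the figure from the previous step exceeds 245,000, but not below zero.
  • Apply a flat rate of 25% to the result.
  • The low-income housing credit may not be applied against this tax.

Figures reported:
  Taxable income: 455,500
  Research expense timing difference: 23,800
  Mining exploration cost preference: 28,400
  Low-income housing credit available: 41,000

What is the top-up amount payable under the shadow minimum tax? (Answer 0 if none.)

77,810

Shadow minimum tax:
  Adjusted income: 455,500 + 23,800 + 28,400 = 507,700
  Exemption: 25% × (507,700 − 245,000) = 65,675 ≥ 37,000, so the exemption is fully phased out
  Base: 507,700 − 0 = 507,700
  507,700 × 25% = 126,925

Regular income tax:
  121,000 × 10% = 12,100
  211,000 × 20% = 42,200
  123,500 × 29% = 35,815
  → 90,115
  Less low-income housing credit 41,000 → 49,115

Excess of shadow minimum tax over regular income tax: 126,925 − 49,115 = 77,810.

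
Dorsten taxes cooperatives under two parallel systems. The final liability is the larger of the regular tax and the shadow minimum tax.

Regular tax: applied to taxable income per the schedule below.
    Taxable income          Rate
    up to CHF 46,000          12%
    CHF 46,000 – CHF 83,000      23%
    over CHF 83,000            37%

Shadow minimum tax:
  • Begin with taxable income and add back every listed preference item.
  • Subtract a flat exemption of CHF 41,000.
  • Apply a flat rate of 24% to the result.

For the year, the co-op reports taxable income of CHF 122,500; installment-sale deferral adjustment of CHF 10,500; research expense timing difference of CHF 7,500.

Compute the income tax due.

Shadow minimum tax:
  Adjusted income: CHF 122,500 + CHF 10,500 + CHF 7,500 = CHF 140,500
  Less exemption CHF 41,000 → base CHF 99,500
  CHF 99,500 × 24% = CHF 23,880

Regular tax:
  CHF 46,000 × 12% = CHF 5,520
  CHF 37,000 × 23% = CHF 8,510
  CHF 39,500 × 37% = CHF 14,615
  → CHF 28,645

CHF 28,645 > CHF 23,880, so the regular tax governs.

CHF 28,645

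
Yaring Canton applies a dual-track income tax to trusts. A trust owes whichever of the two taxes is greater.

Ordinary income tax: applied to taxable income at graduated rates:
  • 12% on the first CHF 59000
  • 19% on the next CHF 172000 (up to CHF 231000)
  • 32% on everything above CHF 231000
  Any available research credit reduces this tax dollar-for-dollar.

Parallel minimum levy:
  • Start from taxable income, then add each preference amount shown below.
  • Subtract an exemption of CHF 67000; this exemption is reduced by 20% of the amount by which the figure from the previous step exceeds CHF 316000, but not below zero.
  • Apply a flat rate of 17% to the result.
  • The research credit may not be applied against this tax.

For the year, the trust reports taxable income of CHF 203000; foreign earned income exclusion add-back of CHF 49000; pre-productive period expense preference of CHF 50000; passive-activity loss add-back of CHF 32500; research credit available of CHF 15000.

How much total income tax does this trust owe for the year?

Parallel minimum levy:
  Adjusted income: CHF 203000 + CHF 49000 + CHF 50000 + CHF 32500 = CHF 334500
  Exemption: CHF 67000 − 20% × (CHF 334500 − CHF 316000) = CHF 67000 − CHF 3700 = CHF 63300
  Base: CHF 334500 − CHF 63300 = CHF 271200
  CHF 271200 × 17% = CHF 46104

Ordinary income tax:
  CHF 59000 × 12% = CHF 7080
  CHF 144000 × 19% = CHF 27360
  → CHF 34440
  Less research credit CHF 15000 → CHF 19440

CHF 46104 > CHF 19440, so the parallel minimum levy is the binding amount.

CHF 46104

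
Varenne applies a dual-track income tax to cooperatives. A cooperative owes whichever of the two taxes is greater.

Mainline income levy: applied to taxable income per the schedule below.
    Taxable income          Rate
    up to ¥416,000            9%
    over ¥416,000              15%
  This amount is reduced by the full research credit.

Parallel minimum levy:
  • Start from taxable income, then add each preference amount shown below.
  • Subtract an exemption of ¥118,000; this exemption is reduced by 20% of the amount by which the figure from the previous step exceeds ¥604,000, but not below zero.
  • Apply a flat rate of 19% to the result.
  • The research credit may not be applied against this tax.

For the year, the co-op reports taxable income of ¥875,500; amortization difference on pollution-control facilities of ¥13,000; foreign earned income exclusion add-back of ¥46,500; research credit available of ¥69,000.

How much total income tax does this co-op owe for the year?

¥167,808

Mainline income levy:
  ¥416,000 × 9% = ¥37,440
  ¥459,500 × 15% = ¥68,925
  → ¥106,365
  Less research credit ¥69,000 → ¥37,365

Parallel minimum levy:
  Adjusted income: ¥875,500 + ¥13,000 + ¥46,500 = ¥935,000
  Exemption: ¥118,000 − 20% × (¥935,000 − ¥604,000) = ¥118,000 − ¥66,200 = ¥51,800
  Base: ¥935,000 − ¥51,800 = ¥883,200
  ¥883,200 × 19% = ¥167,808

¥167,808 > ¥37,365, so the parallel minimum levy is the binding amount.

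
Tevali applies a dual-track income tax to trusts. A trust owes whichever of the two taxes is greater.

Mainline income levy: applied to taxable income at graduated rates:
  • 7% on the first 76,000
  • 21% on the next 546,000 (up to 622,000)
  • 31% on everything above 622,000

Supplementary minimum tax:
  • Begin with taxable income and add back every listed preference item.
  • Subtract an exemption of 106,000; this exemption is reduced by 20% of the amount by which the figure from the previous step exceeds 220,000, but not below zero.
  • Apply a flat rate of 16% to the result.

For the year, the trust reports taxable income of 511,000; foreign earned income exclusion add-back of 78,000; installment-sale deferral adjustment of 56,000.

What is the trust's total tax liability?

99,840

Mainline income levy:
  76,000 × 7% = 5,320
  435,000 × 21% = 91,350
  → 96,670

Supplementary minimum tax:
  Adjusted income: 511,000 + 78,000 + 56,000 = 645,000
  Exemption: 106,000 − 20% × (645,000 − 220,000) = 106,000 − 85,000 = 21,000
  Base: 645,000 − 21,000 = 624,000
  624,000 × 16% = 99,840

99,840 > 96,670, so the supplementary minimum tax is the binding amount.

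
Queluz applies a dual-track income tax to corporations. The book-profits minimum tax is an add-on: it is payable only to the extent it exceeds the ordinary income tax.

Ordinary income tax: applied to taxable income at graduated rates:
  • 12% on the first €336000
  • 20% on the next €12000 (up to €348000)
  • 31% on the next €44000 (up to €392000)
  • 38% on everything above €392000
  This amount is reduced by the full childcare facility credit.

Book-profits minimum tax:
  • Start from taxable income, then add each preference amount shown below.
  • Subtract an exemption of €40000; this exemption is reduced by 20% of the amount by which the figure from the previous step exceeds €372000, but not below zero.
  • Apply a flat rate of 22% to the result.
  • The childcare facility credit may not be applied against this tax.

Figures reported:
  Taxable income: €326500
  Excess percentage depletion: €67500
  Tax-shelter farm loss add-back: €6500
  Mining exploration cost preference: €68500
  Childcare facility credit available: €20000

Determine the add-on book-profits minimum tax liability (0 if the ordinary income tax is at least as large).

Ordinary income tax:
  €326500 × 12% = €39180
  Less childcare facility credit €20000 → €19180

Book-profits minimum tax:
  Adjusted income: €326500 + €67500 + €6500 + €68500 = €469000
  Exemption: €40000 − 20% × (€469000 − €372000) = €40000 − €19400 = €20600
  Base: €469000 − €20600 = €448400
  €448400 × 22% = €98648

Excess of book-profits minimum tax over ordinary income tax: €98648 − €19180 = €79468.

€79468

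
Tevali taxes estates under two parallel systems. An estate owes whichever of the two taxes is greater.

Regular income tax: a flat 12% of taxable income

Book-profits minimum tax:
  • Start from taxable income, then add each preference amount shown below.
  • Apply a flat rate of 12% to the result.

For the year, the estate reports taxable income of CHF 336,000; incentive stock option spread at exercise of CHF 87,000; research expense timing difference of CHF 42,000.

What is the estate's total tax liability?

CHF 55,800

Book-profits minimum tax:
  Adjusted income: CHF 336,000 + CHF 87,000 + CHF 42,000 = CHF 465,000
  CHF 465,000 × 12% = CHF 55,800

Regular income tax:
  CHF 336,000 × 12% = CHF 40,320

CHF 55,800 > CHF 40,320, so the book-profits minimum tax is the binding amount.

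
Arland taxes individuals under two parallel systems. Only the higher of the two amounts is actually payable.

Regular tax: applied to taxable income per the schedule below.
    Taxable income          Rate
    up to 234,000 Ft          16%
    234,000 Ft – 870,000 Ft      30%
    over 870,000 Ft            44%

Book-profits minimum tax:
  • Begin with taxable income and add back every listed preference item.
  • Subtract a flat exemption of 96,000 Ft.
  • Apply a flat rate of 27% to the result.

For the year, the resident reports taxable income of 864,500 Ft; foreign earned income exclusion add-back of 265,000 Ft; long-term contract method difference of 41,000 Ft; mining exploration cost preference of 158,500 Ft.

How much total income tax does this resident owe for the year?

332,910 Ft

Book-profits minimum tax:
  Adjusted income: 864,500 Ft + 265,000 Ft + 41,000 Ft + 158,500 Ft = 1,329,000 Ft
  Less exemption 96,000 Ft → base 1,233,000 Ft
  1,233,000 Ft × 27% = 332,910 Ft

Regular tax:
  234,000 Ft × 16% = 37,440 Ft
  630,500 Ft × 30% = 189,150 Ft
  → 226,590 Ft

332,910 Ft > 226,590 Ft, so the book-profits minimum tax is the binding amount.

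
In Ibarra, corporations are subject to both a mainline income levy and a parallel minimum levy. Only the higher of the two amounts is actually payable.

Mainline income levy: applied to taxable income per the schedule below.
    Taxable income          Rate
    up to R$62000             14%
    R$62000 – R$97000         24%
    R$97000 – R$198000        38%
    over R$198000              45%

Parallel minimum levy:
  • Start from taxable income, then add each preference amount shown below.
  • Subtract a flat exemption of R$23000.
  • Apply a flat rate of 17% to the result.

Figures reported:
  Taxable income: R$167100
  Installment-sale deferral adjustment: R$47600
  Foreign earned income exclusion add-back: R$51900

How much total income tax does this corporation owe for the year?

Mainline income levy:
  R$62000 × 14% = R$8680
  R$35000 × 24% = R$8400
  R$70100 × 38% = R$26638
  → R$43718

Parallel minimum levy:
  Adjusted income: R$167100 + R$47600 + R$51900 = R$266600
  Less exemption R$23000 → base R$243600
  R$243600 × 17% = R$41412

R$43718 > R$41412, so the mainline income levy governs.

R$43718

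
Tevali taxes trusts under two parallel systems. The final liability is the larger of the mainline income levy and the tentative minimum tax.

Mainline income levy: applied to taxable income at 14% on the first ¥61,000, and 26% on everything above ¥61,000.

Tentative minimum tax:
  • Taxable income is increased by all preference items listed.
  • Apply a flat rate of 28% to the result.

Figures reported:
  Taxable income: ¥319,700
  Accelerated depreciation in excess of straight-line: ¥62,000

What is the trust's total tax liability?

Tentative minimum tax:
  Adjusted income: ¥319,700 + ¥62,000 = ¥381,700
  ¥381,700 × 28% = ¥106,876

Mainline income levy:
  ¥61,000 × 14% = ¥8,540
  ¥258,700 × 26% = ¥67,262
  → ¥75,802

¥106,876 > ¥75,802, so the tentative minimum tax is the binding amount.

¥106,876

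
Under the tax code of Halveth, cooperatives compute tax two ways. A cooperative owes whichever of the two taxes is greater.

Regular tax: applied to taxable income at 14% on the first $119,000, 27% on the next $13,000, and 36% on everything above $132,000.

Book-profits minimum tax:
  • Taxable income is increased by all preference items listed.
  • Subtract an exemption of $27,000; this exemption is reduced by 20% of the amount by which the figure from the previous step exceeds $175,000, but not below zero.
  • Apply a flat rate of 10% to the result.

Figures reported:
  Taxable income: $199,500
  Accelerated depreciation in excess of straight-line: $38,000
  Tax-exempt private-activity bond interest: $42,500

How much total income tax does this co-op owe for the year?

$44,470

Book-profits minimum tax:
  Adjusted income: $199,500 + $38,000 + $42,500 = $280,000
  Exemption: $27,000 − 20% × ($280,000 − $175,000) = $27,000 − $21,000 = $6,000
  Base: $280,000 − $6,000 = $274,000
  $274,000 × 10% = $27,400

Regular tax:
  $119,000 × 14% = $16,660
  $13,000 × 27% = $3,510
  $67,500 × 36% = $24,300
  → $44,470

$44,470 > $27,400, so the regular tax governs.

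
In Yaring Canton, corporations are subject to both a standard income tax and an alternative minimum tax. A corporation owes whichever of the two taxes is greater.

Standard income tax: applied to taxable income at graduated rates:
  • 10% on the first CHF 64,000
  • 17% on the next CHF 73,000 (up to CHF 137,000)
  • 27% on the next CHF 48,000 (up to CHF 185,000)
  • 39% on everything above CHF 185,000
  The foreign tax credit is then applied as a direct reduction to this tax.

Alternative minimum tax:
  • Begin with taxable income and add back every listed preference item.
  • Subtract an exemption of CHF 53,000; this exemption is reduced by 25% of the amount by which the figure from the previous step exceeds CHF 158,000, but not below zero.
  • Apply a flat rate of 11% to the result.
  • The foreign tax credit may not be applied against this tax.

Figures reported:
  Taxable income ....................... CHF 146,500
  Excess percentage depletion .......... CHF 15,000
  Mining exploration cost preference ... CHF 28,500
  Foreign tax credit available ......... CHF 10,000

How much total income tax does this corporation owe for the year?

Alternative minimum tax:
  Adjusted income: CHF 146,500 + CHF 15,000 + CHF 28,500 = CHF 190,000
  Exemption: CHF 53,000 − 25% × (CHF 190,000 − CHF 158,000) = CHF 53,000 − CHF 8,000 = CHF 45,000
  Base: CHF 190,000 − CHF 45,000 = CHF 145,000
  CHF 145,000 × 11% = CHF 15,950

Standard income tax:
  CHF 64,000 × 10% = CHF 6,400
  CHF 73,000 × 17% = CHF 12,410
  CHF 9,500 × 27% = CHF 2,565
  → CHF 21,375
  Less foreign tax credit CHF 10,000 → CHF 11,375

CHF 15,950 > CHF 11,375, so the alternative minimum tax is the binding amount.

CHF 15,950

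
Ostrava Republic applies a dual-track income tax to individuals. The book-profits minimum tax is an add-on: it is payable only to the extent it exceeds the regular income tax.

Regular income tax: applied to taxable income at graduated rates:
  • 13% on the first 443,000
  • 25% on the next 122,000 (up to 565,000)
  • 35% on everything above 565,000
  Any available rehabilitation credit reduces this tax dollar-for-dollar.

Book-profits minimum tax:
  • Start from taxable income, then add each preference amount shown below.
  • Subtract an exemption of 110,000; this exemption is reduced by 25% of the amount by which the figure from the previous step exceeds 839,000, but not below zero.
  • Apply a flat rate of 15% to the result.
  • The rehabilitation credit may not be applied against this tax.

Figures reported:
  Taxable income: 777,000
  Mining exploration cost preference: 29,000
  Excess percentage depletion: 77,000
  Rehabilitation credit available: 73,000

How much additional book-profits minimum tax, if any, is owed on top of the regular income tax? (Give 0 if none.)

28,310

Regular income tax:
  443,000 × 13% = 57,590
  122,000 × 25% = 30,500
  212,000 × 35% = 74,200
  → 162,290
  Less rehabilitation credit 73,000 → 89,290

Book-profits minimum tax:
  Adjusted income: 777,000 + 29,000 + 77,000 = 883,000
  Exemption: 110,000 − 25% × (883,000 − 839,000) = 110,000 − 11,000 = 99,000
  Base: 883,000 − 99,000 = 784,000
  784,000 × 15% = 117,600

Excess of book-profits minimum tax over regular income tax: 117,600 − 89,290 = 28,310.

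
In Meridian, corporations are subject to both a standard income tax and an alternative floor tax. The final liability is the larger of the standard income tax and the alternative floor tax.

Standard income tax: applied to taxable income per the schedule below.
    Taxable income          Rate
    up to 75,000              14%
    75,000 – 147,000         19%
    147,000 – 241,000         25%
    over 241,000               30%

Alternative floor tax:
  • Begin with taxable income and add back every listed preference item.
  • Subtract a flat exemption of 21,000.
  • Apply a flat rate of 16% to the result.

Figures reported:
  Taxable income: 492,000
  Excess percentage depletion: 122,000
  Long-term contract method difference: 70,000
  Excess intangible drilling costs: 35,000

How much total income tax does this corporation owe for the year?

Standard income tax:
  75,000 × 14% = 10,500
  72,000 × 19% = 13,680
  94,000 × 25% = 23,500
  251,000 × 30% = 75,300
  → 122,980

Alternative floor tax:
  Adjusted income: 492,000 + 122,000 + 70,000 + 35,000 = 719,000
  Less exemption 21,000 → base 698,000
  698,000 × 16% = 111,680

122,980 > 111,680, so the standard income tax governs.

122,980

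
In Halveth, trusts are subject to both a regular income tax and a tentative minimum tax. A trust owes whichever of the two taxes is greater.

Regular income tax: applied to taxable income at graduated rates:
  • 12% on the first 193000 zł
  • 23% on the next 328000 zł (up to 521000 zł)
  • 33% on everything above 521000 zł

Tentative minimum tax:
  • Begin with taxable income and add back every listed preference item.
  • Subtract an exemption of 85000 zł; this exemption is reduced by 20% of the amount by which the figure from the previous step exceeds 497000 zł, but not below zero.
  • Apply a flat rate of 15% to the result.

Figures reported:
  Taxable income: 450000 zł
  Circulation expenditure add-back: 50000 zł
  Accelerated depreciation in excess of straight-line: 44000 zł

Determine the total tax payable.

Tentative minimum tax:
  Adjusted income: 450000 zł + 50000 zł + 44000 zł = 544000 zł
  Exemption: 85000 zł − 20% × (544000 zł − 497000 zł) = 85000 zł − 9400 zł = 75600 zł
  Base: 544000 zł − 75600 zł = 468400 zł
  468400 zł × 15% = 70260 zł

Regular income tax:
  193000 zł × 12% = 23160 zł
  257000 zł × 23% = 59110 zł
  → 82270 zł

82270 zł > 70260 zł, so the regular income tax governs.

82270 zł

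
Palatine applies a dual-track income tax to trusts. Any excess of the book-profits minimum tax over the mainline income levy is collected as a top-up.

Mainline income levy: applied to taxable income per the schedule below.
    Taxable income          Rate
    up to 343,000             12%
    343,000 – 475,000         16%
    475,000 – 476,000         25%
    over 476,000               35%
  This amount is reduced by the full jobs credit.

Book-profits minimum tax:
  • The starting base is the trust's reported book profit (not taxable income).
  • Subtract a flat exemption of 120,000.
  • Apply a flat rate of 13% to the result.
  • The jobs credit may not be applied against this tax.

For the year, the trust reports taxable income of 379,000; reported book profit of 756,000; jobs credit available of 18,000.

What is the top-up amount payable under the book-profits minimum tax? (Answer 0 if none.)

Mainline income levy:
  343,000 × 12% = 41,160
  36,000 × 16% = 5,760
  → 46,920
  Less jobs credit 18,000 → 28,920

Book-profits minimum tax:
  Base (reported book profit): 756,000
  Less exemption 120,000 → base 636,000
  636,000 × 13% = 82,680

Excess of book-profits minimum tax over mainline income levy: 82,680 − 28,920 = 53,760.

53,760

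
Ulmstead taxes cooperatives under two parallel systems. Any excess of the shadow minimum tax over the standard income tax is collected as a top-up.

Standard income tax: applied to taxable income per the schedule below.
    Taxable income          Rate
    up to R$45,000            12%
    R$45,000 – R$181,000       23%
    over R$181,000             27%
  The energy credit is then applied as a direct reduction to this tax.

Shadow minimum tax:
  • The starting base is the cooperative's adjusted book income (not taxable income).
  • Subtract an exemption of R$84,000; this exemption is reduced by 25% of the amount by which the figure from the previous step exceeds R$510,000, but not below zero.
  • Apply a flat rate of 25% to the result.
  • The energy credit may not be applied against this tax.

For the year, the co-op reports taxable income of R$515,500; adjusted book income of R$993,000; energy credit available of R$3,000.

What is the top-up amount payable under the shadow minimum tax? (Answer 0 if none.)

R$124,255

Standard income tax:
  R$45,000 × 12% = R$5,400
  R$136,000 × 23% = R$31,280
  R$334,500 × 27% = R$90,315
  → R$126,995
  Less energy credit R$3,000 → R$123,995

Shadow minimum tax:
  Base (adjusted book income): R$993,000
  Exemption: 25% × (R$993,000 − R$510,000) = R$120,750 ≥ R$84,000, so the exemption is fully phased out
  Base: R$993,000 − R$0 = R$993,000
  R$993,000 × 25% = R$248,250

Excess of shadow minimum tax over standard income tax: R$248,250 − R$123,995 = R$124,255.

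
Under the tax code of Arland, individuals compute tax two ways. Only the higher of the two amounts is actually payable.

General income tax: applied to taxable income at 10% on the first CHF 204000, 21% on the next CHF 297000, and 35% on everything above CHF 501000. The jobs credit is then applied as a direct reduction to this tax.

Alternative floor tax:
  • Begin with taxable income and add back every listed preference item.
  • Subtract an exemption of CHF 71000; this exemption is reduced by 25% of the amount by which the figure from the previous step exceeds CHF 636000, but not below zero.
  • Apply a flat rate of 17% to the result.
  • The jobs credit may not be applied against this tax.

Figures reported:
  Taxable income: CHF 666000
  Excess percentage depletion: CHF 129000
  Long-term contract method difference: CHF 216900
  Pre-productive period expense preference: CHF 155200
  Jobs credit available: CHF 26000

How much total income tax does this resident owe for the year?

CHF 198407

General income tax:
  CHF 204000 × 10% = CHF 20400
  CHF 297000 × 21% = CHF 62370
  CHF 165000 × 35% = CHF 57750
  → CHF 140520
  Less jobs credit CHF 26000 → CHF 114520

Alternative floor tax:
  Adjusted income: CHF 666000 + CHF 129000 + CHF 216900 + CHF 155200 = CHF 1167100
  Exemption: 25% × (CHF 1167100 − CHF 636000) = CHF 132775 ≥ CHF 71000, so the exemption is fully phased out
  Base: CHF 1167100 − CHF 0 = CHF 1167100
  CHF 1167100 × 17% = CHF 198407

CHF 198407 > CHF 114520, so the alternative floor tax is the binding amount.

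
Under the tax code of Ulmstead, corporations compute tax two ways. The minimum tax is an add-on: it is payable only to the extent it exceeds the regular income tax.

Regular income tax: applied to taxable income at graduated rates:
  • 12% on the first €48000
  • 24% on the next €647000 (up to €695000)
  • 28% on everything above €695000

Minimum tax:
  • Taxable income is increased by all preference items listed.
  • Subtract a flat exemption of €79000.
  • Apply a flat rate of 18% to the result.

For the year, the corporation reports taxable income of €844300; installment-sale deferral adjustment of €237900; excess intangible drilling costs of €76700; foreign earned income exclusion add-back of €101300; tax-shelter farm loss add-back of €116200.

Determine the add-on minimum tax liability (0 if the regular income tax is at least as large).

Regular income tax:
  €48000 × 12% = €5760
  €647000 × 24% = €155280
  €149300 × 28% = €41804
  → €202844

Minimum tax:
  Adjusted income: €844300 + €237900 + €76700 + €101300 + €116200 = €1376400
  Less exemption €79000 → base €1297400
  €1297400 × 18% = €233532

Excess of minimum tax over regular income tax: €233532 − €202844 = €30688.

€30688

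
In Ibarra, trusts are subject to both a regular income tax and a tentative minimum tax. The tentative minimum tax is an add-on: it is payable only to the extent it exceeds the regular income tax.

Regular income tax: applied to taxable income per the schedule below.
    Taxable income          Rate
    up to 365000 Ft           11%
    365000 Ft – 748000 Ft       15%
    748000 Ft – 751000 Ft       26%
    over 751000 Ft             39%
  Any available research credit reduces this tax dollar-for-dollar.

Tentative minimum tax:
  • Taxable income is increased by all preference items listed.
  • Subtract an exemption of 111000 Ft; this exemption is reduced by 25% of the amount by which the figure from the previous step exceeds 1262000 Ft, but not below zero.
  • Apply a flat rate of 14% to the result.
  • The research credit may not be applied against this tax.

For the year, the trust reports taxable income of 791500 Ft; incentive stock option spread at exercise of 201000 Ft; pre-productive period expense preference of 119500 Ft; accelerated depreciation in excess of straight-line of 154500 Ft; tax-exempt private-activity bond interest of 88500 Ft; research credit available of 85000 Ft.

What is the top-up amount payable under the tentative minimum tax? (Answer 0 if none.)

Tentative minimum tax:
  Adjusted income: 791500 Ft + 201000 Ft + 119500 Ft + 154500 Ft + 88500 Ft = 1355000 Ft
  Exemption: 111000 Ft − 25% × (1355000 Ft − 1262000 Ft) = 111000 Ft − 23250 Ft = 87750 Ft
  Base: 1355000 Ft − 87750 Ft = 1267250 Ft
  1267250 Ft × 14% = 177415 Ft

Regular income tax:
  365000 Ft × 11% = 40150 Ft
  383000 Ft × 15% = 57450 Ft
  3000 Ft × 26% = 780 Ft
  40500 Ft × 39% = 15795 Ft
  → 114175 Ft
  Less research credit 85000 Ft → 29175 Ft

Excess of tentative minimum tax over regular income tax: 177415 Ft − 29175 Ft = 148240 Ft.

148240 Ft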